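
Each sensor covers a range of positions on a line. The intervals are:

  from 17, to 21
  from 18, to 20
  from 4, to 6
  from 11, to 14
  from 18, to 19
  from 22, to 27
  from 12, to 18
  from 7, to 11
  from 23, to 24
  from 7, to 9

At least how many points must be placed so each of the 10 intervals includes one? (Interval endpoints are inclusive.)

By right end: [4,6]  [7,9]  [7,11]  [11,14]  [12,18]  [18,19]  [18,20]  [17,21]  [23,24]  [22,27]
[4,6] uncovered → point at 6; [7,9] uncovered → point at 9; [11,14] uncovered → point at 14; [18,19] uncovered → point at 19; [23,24] uncovered → point at 24.
Points: 6, 9, 14, 19, 24 (5 total).

5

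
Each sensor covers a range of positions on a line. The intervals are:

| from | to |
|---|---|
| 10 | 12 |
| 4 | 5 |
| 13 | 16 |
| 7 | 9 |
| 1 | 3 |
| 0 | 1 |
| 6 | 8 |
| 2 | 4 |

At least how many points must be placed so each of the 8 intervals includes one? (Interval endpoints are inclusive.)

Process intervals by earliest right end; each time one isn't hit yet, stab at its right endpoint.
Sorted: [0,1] [1,3] [2,4] [4,5] [6,8] [7,9] [10,12] [13,16]
{[0,1],[1,3]} hit by 1; {[2,4],[4,5]} hit by 4; {[6,8],[7,9]} hit by 8; {[10,12]} hit by 12; {[13,16]} hit by 16.
Points: 1, 4, 8, 12, 16 (5 total).

5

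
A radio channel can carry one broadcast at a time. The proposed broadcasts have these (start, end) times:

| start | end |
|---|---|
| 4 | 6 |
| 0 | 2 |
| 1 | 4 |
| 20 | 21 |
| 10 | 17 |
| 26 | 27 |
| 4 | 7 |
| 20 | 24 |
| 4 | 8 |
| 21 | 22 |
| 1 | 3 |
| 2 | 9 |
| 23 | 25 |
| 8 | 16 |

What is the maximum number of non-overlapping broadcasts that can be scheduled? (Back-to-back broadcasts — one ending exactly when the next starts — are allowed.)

Sort by end time and greedily take each interval whose start is ≥ the last chosen end.
Sorted by end: (0,2)  (1,3)  (1,4)  (4,6)  (4,7)  (4,8)  (2,9)  (8,16)  (10,17)  (20,21)  (21,22)  (20,24)  (23,25)  (26,27)
take (0,2); skip (1,3); skip (1,4); take (4,6); skip (2,9); take (8,16); take (20,21); take (21,22); take (23,25); take (26,27).
Selected 7 broadcasts.

7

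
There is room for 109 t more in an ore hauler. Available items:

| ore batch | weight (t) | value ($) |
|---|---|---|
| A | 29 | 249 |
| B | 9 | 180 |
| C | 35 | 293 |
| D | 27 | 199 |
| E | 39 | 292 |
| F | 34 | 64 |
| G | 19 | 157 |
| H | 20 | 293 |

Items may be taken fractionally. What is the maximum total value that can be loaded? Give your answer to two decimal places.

1147.21

Order: B (180/9=20.00) > H (293/20=14.65) > A (249/29=8.59) > C (293/35=8.37) > G (157/19=8.26) > E (292/39=7.49) > D (199/27=7.37) > F (64/34=1.88)
Fill: take B (9 @ 180) → take H (20 @ 293) → take A (29 @ 249) → take C (35 @ 293) → take 16/19 of G → 132.21; 109/109 used.
Total value = 1147.21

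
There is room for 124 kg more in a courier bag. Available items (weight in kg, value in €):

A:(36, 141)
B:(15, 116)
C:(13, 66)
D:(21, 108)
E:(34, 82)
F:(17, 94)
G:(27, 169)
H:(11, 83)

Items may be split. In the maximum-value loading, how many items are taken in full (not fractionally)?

Sort by value per unit weight and fill in that order.
Ratios (sorted): B 7.73, H 7.55, G 6.26, F 5.53, D 5.14, C 5.08, A 3.92, E 2.41
take B (15 @ 116); take H (11 @ 83); take G (27 @ 169); take F (17 @ 94); take D (21 @ 108); take C (13 @ 66); take 20/36 of A → 78.33. Capacity used 124/124.
6 item(s) taken whole; one partial (take 20/36 of A).

6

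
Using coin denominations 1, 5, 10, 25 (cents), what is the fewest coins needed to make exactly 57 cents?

Greedy: take as many of the largest coin as possible, then repeat with the remainder.
57 − 2×25→7 − 1×5→2 − 2×1→0
Total coins = 2 + 1 + 2 = 5

5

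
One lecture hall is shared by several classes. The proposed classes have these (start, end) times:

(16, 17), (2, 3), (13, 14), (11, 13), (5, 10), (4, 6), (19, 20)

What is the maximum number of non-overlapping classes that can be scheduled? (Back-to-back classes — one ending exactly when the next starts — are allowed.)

6

Greedy by earliest finish: after sorting by end time, pick each interval compatible with the last pick.
By end time: (2,3), (4,6), (5,10), (11,13), (13,14), (16,17), (19,20).
Pick (2,3); next start ≥ 3 → (4,6); next start ≥ 6 → (11,13); next start ≥ 13 → (13,14); next start ≥ 14 → (16,17); next start ≥ 17 → (19,20).
Selected 6 classes.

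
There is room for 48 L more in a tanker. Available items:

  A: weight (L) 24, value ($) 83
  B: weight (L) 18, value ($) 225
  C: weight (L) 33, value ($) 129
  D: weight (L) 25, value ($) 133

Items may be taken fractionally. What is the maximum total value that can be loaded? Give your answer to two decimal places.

Sort by value per unit weight and fill in that order.
Ratios (sorted): B 12.50, D 5.32, C 3.91, A 3.46
take B (18 @ 225); take D (25 @ 133); take 5/33 of C → 19.55. Capacity used 48/48.
Total value = 377.55

377.55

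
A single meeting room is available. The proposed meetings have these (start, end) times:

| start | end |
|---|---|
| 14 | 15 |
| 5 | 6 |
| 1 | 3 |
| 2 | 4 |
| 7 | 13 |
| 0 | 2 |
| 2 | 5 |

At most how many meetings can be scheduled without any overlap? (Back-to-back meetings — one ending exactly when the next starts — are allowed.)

5

Order by finish time; keep every interval that doesn't clash with the previous kept one.
Sorted by end: (0,2)  (1,3)  (2,4)  (2,5)  (5,6)  (7,13)  (14,15)
take (0,2); take (2,4); skip (2,5); take (5,6); take (7,13); take (14,15).
Selected 5 meetings.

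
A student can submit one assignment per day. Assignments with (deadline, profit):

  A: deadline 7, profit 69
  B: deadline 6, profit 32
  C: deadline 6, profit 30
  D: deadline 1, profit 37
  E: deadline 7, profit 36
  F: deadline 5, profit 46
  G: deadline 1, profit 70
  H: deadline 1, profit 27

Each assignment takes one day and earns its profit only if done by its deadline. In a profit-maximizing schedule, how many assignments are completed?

6

Profit order: G=70 A=69 F=46 D=37 E=36 B=32 C=30 H=27
Assign: G→slot 1, A→slot 7, F→slot 5, D skipped, E→slot 6, B→slot 4, C→slot 3, H skipped.
Slots: [1:G] [3:C] [4:B] [5:F] [6:E] [7:A]
6 of 8 scheduled.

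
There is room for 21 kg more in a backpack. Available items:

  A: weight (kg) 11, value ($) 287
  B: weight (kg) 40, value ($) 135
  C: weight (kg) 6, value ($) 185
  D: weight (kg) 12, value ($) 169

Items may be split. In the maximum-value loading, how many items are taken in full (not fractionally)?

Ratios (sorted): C 30.83, A 26.09, D 14.08, B 3.38
take C (6 @ 185); take A (11 @ 287); take 4/12 of D → 56.33. Capacity used 21/21.
2 item(s) taken whole; one partial (take 4/12 of D).

2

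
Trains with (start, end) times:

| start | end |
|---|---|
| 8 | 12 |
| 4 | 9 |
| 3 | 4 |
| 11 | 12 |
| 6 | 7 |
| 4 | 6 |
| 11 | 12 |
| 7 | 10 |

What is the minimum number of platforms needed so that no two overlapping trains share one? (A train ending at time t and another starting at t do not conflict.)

starts: [3, 4, 4, 6, 7, 8, 11, 11]
ends:   [4, 6, 7, 9, 10, 12, 12, 12]
s3→1 e4→0 s4→1 s4→2 e6→1 s6→2 e7→1 s7→2 s8→3  — peak 3.

3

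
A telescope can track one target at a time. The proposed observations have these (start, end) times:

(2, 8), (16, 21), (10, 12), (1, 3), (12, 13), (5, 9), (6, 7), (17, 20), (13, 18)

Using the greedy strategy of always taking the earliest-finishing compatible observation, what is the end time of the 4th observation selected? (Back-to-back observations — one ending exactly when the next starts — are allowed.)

Greedy by earliest finish: after sorting by end time, pick each interval compatible with the last pick.
By end time: (1,3), (6,7), (2,8), (5,9), (10,12), (12,13), (13,18), (17,20), (16,21).
Pick (1,3); next start ≥ 3 → (6,7); next start ≥ 7 → (10,12); next start ≥ 12 → (12,13); next start ≥ 13 → (13,18).
Selected: (1,3) (6,7) (10,12) (12,13) (13,18)

13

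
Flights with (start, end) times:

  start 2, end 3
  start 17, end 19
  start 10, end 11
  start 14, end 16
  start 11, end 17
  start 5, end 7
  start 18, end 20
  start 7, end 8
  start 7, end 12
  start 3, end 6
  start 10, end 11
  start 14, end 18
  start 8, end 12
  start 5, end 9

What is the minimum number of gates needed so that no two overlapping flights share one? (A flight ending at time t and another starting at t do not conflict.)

4

starts: [2, 3, 5, 5, 7, 7, 8, 10, 10, 11, 14, 14, 17, 18]
ends:   [3, 6, 7, 8, 9, 11, 11, 12, 12, 16, 17, 18, 19, 20]
s2→1 e3→0 s3→1 s5→2 s5→3 e6→2 e7→1 s7→2 s7→3 e8→2 s8→3 e9→2 s10→3 s10→4  — peak 4.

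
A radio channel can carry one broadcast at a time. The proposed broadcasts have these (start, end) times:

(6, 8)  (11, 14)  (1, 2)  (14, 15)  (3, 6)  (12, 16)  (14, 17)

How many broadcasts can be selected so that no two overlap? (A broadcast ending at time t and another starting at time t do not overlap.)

Sort by end time and greedily take each interval whose start is ≥ the last chosen end.
Sorted by end: (1,2)  (3,6)  (6,8)  (11,14)  (14,15)  (12,16)  (14,17)
take (1,2); take (3,6); take (6,8); take (11,14); take (14,15); skip (14,17).
Selected 5 broadcasts.

5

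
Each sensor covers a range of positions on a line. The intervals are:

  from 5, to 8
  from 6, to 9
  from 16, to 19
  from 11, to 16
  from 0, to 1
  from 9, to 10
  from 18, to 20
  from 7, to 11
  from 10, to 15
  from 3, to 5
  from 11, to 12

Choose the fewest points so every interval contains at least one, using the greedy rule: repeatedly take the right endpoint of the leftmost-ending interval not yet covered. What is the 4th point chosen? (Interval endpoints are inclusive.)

12

Sort by right endpoint; whenever an interval is uncovered, place a point at its right end.
Sorted: [0,1] [3,5] [5,8] [6,9] [9,10] [7,11] [11,12] [10,15] [11,16] [16,19] [18,20]
{[0,1]} hit by 1; {[3,5],[5,8]} hit by 5; {[6,9],[9,10],[7,11]} hit by 9; {[11,12],[10,15],[11,16]} hit by 12; {[16,19],[18,20]} hit by 19.
Points: 1, 5, 9, 12, 19 (5 total).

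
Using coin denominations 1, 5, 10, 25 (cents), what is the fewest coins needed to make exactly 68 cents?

Use the largest denomination that fits, subtract, and repeat.
68 − 2×25→18 − 1×10→8 − 1×5→3 − 3×1→0
Total coins = 2 + 1 + 1 + 3 = 7

7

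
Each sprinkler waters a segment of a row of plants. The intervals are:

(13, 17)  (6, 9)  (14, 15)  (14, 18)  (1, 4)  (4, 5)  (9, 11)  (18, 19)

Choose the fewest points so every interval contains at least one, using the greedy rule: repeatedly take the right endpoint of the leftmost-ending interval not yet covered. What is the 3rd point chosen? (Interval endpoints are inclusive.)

By right end: [1,4]  [4,5]  [6,9]  [9,11]  [14,15]  [13,17]  [14,18]  [18,19]
[1,4] uncovered → point at 4; [6,9] uncovered → point at 9; [14,15] uncovered → point at 15; [18,19] uncovered → point at 19.
Points: 4, 9, 15, 19 (4 total).

15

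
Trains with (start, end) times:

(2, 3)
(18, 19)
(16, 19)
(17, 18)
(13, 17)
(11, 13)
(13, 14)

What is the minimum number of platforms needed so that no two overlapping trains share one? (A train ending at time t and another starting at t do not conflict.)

The answer is the maximum number of intervals overlapping at any instant.
starts: [2, 11, 13, 13, 16, 17, 18]
ends:   [3, 13, 14, 17, 18, 19, 19]
s2→1 e3→0 s11→1 e13→0 s13→1 s13→2  — peak 2.

2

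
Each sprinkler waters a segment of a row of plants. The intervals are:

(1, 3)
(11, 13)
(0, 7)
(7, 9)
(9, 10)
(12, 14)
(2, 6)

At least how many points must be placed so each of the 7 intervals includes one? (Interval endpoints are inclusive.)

By right end: [1,3]  [2,6]  [0,7]  [7,9]  [9,10]  [11,13]  [12,14]
[1,3] uncovered → point at 3; [7,9] uncovered → point at 9; [11,13] uncovered → point at 13.
Points: 3, 9, 13 (3 total).

3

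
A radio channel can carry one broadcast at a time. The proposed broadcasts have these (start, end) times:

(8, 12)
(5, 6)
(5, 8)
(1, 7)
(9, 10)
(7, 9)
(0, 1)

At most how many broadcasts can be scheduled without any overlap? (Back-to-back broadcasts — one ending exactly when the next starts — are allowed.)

4

Sorted by end: (0,1)  (5,6)  (1,7)  (5,8)  (7,9)  (9,10)  (8,12)
take (0,1); take (5,6); skip (5,8); take (7,9); take (9,10); skip (8,12).
Selected 4 broadcasts.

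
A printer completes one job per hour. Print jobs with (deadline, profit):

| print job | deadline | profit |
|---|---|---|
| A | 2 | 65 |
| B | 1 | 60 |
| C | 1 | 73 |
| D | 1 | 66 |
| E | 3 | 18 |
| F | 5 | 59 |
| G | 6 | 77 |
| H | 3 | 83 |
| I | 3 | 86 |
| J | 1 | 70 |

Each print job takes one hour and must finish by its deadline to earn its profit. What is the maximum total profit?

Take jobs in profit order; each goes to the latest open slot no later than its deadline.
Profit order: I=86 H=83 G=77 C=73 J=70 D=66 A=65 B=60 F=59 E=18
Assign: I→slot 3, H→slot 2, G→slot 6, C→slot 1, J skipped, D skipped, A skipped, B skipped, F→slot 5, E skipped.
Slots: [1:C] [2:H] [3:I] [5:F] [6:G]
Profit = 73 + 83 + 86 + 59 + 77 = 378

378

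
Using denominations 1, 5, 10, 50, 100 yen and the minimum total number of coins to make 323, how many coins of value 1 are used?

3

Greedy: take as many of the largest coin as possible, then repeat with the remainder.
323 = 3×100 + 2×10 + 3×1
Count of 1: 3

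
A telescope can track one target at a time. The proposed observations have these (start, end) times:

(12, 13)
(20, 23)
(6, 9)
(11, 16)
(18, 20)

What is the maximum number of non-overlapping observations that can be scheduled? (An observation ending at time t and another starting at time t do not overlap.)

By end time: (6,9), (12,13), (11,16), (18,20), (20,23).
Pick (6,9); next start ≥ 9 → (12,13); next start ≥ 13 → (18,20); next start ≥ 20 → (20,23).
Selected 4 observations.

4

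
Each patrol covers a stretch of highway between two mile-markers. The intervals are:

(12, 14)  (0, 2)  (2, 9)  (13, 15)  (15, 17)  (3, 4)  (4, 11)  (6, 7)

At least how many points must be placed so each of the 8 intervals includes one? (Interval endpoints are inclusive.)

Sorted: [0,2] [3,4] [6,7] [2,9] [4,11] [12,14] [13,15] [15,17]
{[0,2]} hit by 2; {[3,4]} hit by 4; {[6,7],[2,9],[4,11]} hit by 7; {[12,14],[13,15]} hit by 14; {[15,17]} hit by 17.
Points: 2, 4, 7, 14, 17 (5 total).

5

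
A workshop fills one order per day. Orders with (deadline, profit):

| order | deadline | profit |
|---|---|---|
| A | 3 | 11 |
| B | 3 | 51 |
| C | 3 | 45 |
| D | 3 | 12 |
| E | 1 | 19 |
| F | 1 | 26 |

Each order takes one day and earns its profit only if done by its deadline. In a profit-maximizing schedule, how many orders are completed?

3

By profit: B(d3,51), C(d3,45), F(d1,26), E(d1,19), D(d3,12), A(d3,11)
B→slot 3; C→slot 2; F→slot 1; E skipped; D skipped; A skipped.
3 of 6 scheduled.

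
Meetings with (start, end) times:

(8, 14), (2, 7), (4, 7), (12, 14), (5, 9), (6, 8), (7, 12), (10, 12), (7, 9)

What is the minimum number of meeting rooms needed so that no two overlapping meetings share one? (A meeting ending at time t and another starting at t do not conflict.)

4

The answer is the maximum number of intervals overlapping at any instant.
starts: [2, 4, 5, 6, 7, 7, 8, 10, 12]
ends:   [7, 7, 8, 9, 9, 12, 12, 14, 14]
s2→1 s4→2 s5→3 s6→4  — peak 4.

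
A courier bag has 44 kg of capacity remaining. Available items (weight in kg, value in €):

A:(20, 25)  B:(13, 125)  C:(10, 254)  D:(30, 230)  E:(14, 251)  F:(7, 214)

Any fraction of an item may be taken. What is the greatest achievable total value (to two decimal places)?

844.00

Order: F (214/7=30.57) > C (254/10=25.40) > E (251/14=17.93) > B (125/13=9.62) > D (230/30=7.67) > A (25/20=1.25)
Fill: take F (7 @ 214) → take C (10 @ 254) → take E (14 @ 251) → take B (13 @ 125); 44/44 used.
Total value = 844.00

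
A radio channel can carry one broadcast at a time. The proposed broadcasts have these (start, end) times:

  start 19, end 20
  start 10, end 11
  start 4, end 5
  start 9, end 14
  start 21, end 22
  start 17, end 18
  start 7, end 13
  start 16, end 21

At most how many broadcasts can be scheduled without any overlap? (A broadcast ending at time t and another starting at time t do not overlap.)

Order by finish time; keep every interval that doesn't clash with the previous kept one.
By end time: (4,5), (10,11), (7,13), (9,14), (17,18), (19,20), (16,21), (21,22).
Pick (4,5); next start ≥ 5 → (10,11); next start ≥ 11 → (17,18); next start ≥ 18 → (19,20); next start ≥ 20 → (21,22).
Selected 5 broadcasts.

5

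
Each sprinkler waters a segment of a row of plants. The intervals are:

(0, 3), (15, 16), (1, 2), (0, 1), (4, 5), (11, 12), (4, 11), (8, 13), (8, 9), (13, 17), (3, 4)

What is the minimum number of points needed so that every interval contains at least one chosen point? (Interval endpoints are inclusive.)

Sort by right endpoint; whenever an interval is uncovered, place a point at its right end.
Sorted: [0,1] [1,2] [0,3] [3,4] [4,5] [8,9] [4,11] [11,12] [8,13] [15,16] [13,17]
{[0,1],[1,2],[0,3]} hit by 1; {[3,4],[4,5]} hit by 4; {[8,9],[4,11]} hit by 9; {[11,12],[8,13]} hit by 12; {[15,16],[13,17]} hit by 16.
Points: 1, 4, 9, 12, 16 (5 total).

5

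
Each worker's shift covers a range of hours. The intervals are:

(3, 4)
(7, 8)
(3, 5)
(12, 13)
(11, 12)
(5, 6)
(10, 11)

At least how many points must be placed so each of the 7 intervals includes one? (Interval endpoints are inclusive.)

Sort by right endpoint; whenever an interval is uncovered, place a point at its right end.
Sorted: [3,4] [3,5] [5,6] [7,8] [10,11] [11,12] [12,13]
{[3,4],[3,5]} hit by 4; {[5,6]} hit by 6; {[7,8]} hit by 8; {[10,11],[11,12]} hit by 11; {[12,13]} hit by 13.
Points: 4, 6, 8, 11, 13 (5 total).

5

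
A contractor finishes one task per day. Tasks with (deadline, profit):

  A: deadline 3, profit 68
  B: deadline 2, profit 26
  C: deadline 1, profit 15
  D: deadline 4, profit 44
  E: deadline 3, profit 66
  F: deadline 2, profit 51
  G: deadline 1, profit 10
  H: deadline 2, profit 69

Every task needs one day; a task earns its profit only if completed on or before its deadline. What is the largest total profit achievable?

247

Take jobs in profit order; each goes to the latest open slot no later than its deadline.
Profit order: H=69 A=68 E=66 F=51 D=44 B=26 C=15 G=10
Assign: H→slot 2, A→slot 3, E→slot 1, F skipped, D→slot 4, B skipped, C skipped, G skipped.
Slots: [1:E] [2:H] [3:A] [4:D]
Profit = 66 + 69 + 68 + 44 = 247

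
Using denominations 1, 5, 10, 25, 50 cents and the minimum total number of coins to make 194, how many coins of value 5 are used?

1

Greedy: take as many of the largest coin as possible, then repeat with the remainder.
194 − 3×50→44 − 1×25→19 − 1×10→9 − 1×5→4 − 4×1→0
Count of 5: 1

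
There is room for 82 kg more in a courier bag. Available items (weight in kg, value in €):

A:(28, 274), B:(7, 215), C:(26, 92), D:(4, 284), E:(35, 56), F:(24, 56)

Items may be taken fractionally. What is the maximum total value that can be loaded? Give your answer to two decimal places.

904.67

Order: D (284/4=71.00) > B (215/7=30.71) > A (274/28=9.79) > C (92/26=3.54) > F (56/24=2.33) > E (56/35=1.60)
Fill: take D (4 @ 284) → take B (7 @ 215) → take A (28 @ 274) → take C (26 @ 92) → take 17/24 of F → 39.67; 82/82 used.
Total value = 904.67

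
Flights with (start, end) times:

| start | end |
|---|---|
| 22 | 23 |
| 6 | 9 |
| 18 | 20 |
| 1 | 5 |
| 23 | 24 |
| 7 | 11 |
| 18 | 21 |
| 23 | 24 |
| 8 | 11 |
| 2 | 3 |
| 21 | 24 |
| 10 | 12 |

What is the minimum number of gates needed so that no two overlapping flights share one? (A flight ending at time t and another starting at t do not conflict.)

3

Count concurrent intervals with a sweep; the peak is the room count.
Events (time:±→running): 1:+→1 2:+→2 3:-→1 5:-→0 6:+→1 7:+→2 8:+→3 … peak 3.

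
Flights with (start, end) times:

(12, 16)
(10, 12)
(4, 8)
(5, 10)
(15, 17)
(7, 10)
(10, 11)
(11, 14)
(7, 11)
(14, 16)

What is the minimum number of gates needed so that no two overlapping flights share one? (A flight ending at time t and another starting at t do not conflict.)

The answer is the maximum number of intervals overlapping at any instant.
Events (time:±→running): 4:+→1 5:+→2 7:+→3 7:+→4 … peak 4.

4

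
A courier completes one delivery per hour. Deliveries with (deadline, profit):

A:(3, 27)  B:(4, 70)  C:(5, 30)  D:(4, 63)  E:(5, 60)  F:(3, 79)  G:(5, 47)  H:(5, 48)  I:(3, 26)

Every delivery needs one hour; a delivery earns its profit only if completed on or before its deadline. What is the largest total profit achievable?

320

Sort by profit descending; place each in the latest free slot ≤ its deadline.
By profit: F(d3,79), B(d4,70), D(d4,63), E(d5,60), H(d5,48), G(d5,47), C(d5,30), A(d3,27), I(d3,26)
F→slot 3; B→slot 4; D→slot 2; E→slot 5; H→slot 1; G skipped; C skipped; A skipped; I skipped.
Profit = 48 + 63 + 79 + 70 + 60 = 320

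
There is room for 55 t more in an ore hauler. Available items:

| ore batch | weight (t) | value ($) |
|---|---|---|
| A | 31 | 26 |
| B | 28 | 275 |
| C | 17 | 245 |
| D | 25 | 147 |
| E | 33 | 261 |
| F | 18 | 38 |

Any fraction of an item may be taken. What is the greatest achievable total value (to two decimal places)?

599.09

Ratios (sorted): C 14.41, B 9.82, E 7.91, D 5.88, F 2.11, A 0.84
take C (17 @ 245); take B (28 @ 275); take 10/33 of E → 79.09. Capacity used 55/55.
Total value = 599.09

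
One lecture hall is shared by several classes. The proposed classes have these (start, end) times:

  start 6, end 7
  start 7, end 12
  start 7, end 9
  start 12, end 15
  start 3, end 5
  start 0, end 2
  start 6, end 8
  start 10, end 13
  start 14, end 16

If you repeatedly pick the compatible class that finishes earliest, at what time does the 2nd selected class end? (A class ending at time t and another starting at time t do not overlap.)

5

Order by finish time; keep every interval that doesn't clash with the previous kept one.
By end time: (0,2), (3,5), (6,7), (6,8), (7,9), (7,12), (10,13), (12,15), (14,16).
Pick (0,2); next start ≥ 2 → (3,5); next start ≥ 5 → (6,7); next start ≥ 7 → (7,9); next start ≥ 9 → (10,13); next start ≥ 13 → (14,16).
Selected: (0,2) (3,5) (6,7) (7,9) (10,13) (14,16)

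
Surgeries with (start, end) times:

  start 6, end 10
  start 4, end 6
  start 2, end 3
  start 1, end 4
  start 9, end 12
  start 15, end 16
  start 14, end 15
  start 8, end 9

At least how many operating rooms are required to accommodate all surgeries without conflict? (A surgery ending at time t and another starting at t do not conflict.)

2

The answer is the maximum number of intervals overlapping at any instant.
Events (time:±→running): 1:+→1 2:+→2 … peak 2.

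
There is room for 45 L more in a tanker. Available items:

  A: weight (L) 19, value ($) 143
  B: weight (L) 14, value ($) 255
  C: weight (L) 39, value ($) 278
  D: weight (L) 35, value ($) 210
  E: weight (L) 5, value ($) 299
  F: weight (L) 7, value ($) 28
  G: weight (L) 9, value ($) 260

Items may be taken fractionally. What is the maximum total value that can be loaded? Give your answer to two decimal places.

941.95

Ratios (sorted): E 59.80, G 28.89, B 18.21, A 7.53, C 7.13, D 6.00, F 4.00
take E (5 @ 299); take G (9 @ 260); take B (14 @ 255); take 17/19 of A → 127.95. Capacity used 45/45.
Total value = 941.95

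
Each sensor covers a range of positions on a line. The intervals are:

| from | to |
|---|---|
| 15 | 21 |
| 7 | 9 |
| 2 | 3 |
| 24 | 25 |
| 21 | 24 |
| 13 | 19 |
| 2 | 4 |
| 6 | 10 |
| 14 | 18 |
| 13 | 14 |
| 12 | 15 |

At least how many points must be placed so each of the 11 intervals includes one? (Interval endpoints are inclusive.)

Sort by right endpoint; whenever an interval is uncovered, place a point at its right end.
Sorted: [2,3] [2,4] [7,9] [6,10] [13,14] [12,15] [14,18] [13,19] [15,21] [21,24] [24,25]
{[2,3],[2,4]} hit by 3; {[7,9],[6,10]} hit by 9; {[13,14],[12,15],[14,18],[13,19]} hit by 14; {[15,21],[21,24]} hit by 21; {[24,25]} hit by 25.
Points: 3, 9, 14, 21, 25 (5 total).

5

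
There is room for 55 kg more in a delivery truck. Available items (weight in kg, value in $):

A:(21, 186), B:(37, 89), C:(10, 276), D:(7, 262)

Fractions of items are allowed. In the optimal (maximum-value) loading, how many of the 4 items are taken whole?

Order: D (262/7=37.43) > C (276/10=27.60) > A (186/21=8.86) > B (89/37=2.41)
Fill: take D (7 @ 262) → take C (10 @ 276) → take A (21 @ 186) → take 17/37 of B → 40.89; 55/55 used.
3 item(s) taken whole; one partial (take 17/37 of B).

3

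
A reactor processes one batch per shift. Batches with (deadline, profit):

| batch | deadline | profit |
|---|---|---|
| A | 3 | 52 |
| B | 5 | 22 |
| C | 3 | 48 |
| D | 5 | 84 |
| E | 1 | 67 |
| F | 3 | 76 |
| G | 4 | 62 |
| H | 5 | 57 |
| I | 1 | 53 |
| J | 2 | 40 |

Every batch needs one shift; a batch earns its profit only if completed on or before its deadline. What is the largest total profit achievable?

346

By profit: D(d5,84), F(d3,76), E(d1,67), G(d4,62), H(d5,57), I(d1,53), A(d3,52), C(d3,48), J(d2,40), B(d5,22)
D→slot 5; F→slot 3; E→slot 1; G→slot 4; H→slot 2; I skipped; A skipped; C skipped; J skipped; B skipped.
Profit = 67 + 57 + 76 + 62 + 84 = 346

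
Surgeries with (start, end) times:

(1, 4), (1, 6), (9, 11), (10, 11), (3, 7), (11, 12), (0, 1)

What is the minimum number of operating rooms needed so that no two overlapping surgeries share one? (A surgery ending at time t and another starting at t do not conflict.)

3

Count concurrent intervals with a sweep; the peak is the room count.
Events (time:±→running): 0:+→1 1:-→0 1:+→1 1:+→2 3:+→3 … peak 3.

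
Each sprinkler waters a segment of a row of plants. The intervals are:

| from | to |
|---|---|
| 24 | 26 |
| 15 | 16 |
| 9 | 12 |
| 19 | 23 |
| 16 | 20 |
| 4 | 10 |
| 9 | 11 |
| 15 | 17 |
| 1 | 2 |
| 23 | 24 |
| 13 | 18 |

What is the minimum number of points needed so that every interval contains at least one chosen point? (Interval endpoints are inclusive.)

Process intervals by earliest right end; each time one isn't hit yet, stab at its right endpoint.
By right end: [1,2]  [4,10]  [9,11]  [9,12]  [15,16]  [15,17]  [13,18]  [16,20]  [19,23]  [23,24]  [24,26]
[1,2] uncovered → point at 2; [4,10] uncovered → point at 10; [15,16] uncovered → point at 16; [19,23] uncovered → point at 23; [24,26] uncovered → point at 26.
Points: 2, 10, 16, 23, 26 (5 total).

5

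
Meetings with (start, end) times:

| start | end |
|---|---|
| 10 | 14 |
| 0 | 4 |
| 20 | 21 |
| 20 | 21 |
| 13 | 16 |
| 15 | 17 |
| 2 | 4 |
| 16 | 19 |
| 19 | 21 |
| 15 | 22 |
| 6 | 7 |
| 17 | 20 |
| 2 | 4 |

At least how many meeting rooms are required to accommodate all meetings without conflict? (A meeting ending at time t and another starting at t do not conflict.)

Count concurrent intervals with a sweep; the peak is the room count.
starts: [0, 2, 2, 6, 10, 13, 15, 15, 16, 17, 19, 20, 20]
ends:   [4, 4, 4, 7, 14, 16, 17, 19, 20, 21, 21, 21, 22]
s0→1 s2→2 s2→3 e4→2 e4→1 e4→0 s6→1 e7→0 s10→1 s13→2 e14→1 s15→2 s15→3 e16→2 s16→3 e17→2 s17→3 e19→2 s19→3 e20→2 s20→3 s20→4  — peak 4.

4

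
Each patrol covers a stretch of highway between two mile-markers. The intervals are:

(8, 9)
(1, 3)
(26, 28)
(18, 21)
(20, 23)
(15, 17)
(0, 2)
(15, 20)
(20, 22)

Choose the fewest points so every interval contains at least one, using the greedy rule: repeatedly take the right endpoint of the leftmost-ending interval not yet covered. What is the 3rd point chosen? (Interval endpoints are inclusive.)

17

Sort by right endpoint; whenever an interval is uncovered, place a point at its right end.
By right end: [0,2]  [1,3]  [8,9]  [15,17]  [15,20]  [18,21]  [20,22]  [20,23]  [26,28]
[0,2] uncovered → point at 2; [8,9] uncovered → point at 9; [15,17] uncovered → point at 17; [18,21] uncovered → point at 21; [26,28] uncovered → point at 28.
Points: 2, 9, 17, 21, 28 (5 total).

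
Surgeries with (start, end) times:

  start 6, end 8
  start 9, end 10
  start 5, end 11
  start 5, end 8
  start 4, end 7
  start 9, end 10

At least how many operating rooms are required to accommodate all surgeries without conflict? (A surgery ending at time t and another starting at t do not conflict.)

Count concurrent intervals with a sweep; the peak is the room count.
Events (time:±→running): 4:+→1 5:+→2 5:+→3 6:+→4 … peak 4.

4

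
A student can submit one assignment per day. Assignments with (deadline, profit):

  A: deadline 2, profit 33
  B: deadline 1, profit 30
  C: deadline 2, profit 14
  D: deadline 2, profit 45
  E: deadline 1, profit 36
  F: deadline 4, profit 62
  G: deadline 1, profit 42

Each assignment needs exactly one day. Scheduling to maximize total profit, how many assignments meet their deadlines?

3

Take jobs in profit order; each goes to the latest open slot no later than its deadline.
By profit: F(d4,62), D(d2,45), G(d1,42), E(d1,36), A(d2,33), B(d1,30), C(d2,14)
F→slot 4; D→slot 2; G→slot 1; E skipped; A skipped; B skipped; C skipped.
3 of 7 scheduled.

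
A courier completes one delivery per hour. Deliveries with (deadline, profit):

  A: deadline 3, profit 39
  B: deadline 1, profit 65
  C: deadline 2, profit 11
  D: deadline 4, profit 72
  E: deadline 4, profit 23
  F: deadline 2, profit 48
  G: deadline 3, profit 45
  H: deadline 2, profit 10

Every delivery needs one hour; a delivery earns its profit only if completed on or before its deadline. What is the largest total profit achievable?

Sort by profit descending; place each in the latest free slot ≤ its deadline.
Profit order: D=72 B=65 F=48 G=45 A=39 E=23 C=11 H=10
Assign: D→slot 4, B→slot 1, F→slot 2, G→slot 3, A skipped, E skipped, C skipped, H skipped.
Slots: [1:B] [2:F] [3:G] [4:D]
Profit = 65 + 48 + 45 + 72 = 230

230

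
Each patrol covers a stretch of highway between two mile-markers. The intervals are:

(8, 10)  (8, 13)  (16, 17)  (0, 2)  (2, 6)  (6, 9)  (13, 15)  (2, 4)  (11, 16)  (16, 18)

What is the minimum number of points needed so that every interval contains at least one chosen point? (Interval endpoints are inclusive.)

Sorted: [0,2] [2,4] [2,6] [6,9] [8,10] [8,13] [13,15] [11,16] [16,17] [16,18]
{[0,2],[2,4],[2,6]} hit by 2; {[6,9],[8,10],[8,13]} hit by 9; {[13,15],[11,16]} hit by 15; {[16,17],[16,18]} hit by 17.
Points: 2, 9, 15, 17 (4 total).

4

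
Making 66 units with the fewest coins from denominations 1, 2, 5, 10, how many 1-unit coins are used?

66 − 6×10→6 − 1×5→1 − 1×1→0
Count of 1: 1

1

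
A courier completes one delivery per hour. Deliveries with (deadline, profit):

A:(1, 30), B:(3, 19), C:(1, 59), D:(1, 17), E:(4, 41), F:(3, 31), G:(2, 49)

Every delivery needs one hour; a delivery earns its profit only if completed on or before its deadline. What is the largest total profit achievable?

Profit order: C=59 G=49 E=41 F=31 A=30 B=19 D=17
Assign: C→slot 1, G→slot 2, E→slot 4, F→slot 3, A skipped, B skipped, D skipped.
Slots: [1:C] [2:G] [3:F] [4:E]
Profit = 59 + 49 + 31 + 41 = 180

180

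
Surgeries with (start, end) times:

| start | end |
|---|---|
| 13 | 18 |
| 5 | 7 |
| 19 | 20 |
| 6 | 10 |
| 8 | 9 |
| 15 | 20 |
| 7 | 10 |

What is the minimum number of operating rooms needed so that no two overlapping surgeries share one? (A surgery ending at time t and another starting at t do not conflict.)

The answer is the maximum number of intervals overlapping at any instant.
starts: [5, 6, 7, 8, 13, 15, 19]
ends:   [7, 9, 10, 10, 18, 20, 20]
s5→1 s6→2 e7→1 s7→2 s8→3  — peak 3.

3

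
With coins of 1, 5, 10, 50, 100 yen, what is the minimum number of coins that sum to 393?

393 = 3×100 + 1×50 + 4×10 + 3×1
Total coins = 3 + 1 + 4 + 3 = 11

11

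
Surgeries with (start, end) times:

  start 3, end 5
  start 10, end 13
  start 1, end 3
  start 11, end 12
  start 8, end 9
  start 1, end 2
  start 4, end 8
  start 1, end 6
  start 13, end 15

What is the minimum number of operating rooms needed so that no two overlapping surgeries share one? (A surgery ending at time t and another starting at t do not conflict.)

3

starts: [1, 1, 1, 3, 4, 8, 10, 11, 13]
ends:   [2, 3, 5, 6, 8, 9, 12, 13, 15]
s1→1 s1→2 s1→3  — peak 3.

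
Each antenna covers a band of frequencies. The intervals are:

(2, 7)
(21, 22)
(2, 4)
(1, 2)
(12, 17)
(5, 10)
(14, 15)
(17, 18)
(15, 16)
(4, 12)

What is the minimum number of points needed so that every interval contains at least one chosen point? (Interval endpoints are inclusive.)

5

Sorted: [1,2] [2,4] [2,7] [5,10] [4,12] [14,15] [15,16] [12,17] [17,18] [21,22]
{[1,2],[2,4],[2,7]} hit by 2; {[5,10],[4,12]} hit by 10; {[14,15],[15,16],[12,17]} hit by 15; {[17,18]} hit by 18; {[21,22]} hit by 22.
Points: 2, 10, 15, 18, 22 (5 total).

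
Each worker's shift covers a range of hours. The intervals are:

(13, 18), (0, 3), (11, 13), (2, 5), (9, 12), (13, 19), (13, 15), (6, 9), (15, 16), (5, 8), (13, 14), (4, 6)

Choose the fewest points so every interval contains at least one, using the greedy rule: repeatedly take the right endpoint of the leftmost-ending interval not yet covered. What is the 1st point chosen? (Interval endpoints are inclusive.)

3

Process intervals by earliest right end; each time one isn't hit yet, stab at its right endpoint.
Sorted: [0,3] [2,5] [4,6] [5,8] [6,9] [9,12] [11,13] [13,14] [13,15] [15,16] [13,18] [13,19]
{[0,3],[2,5]} hit by 3; {[4,6],[5,8],[6,9]} hit by 6; {[9,12],[11,13]} hit by 12; {[13,14],[13,15]} hit by 14; {[15,16],[13,18],[13,19]} hit by 16.
Points: 3, 6, 12, 14, 16 (5 total).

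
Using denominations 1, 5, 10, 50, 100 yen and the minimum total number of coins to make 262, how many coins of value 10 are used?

Use the largest denomination that fits, subtract, and repeat.
262 − 2×100→62 − 1×50→12 − 1×10→2 − 2×1→0
Count of 10: 1

1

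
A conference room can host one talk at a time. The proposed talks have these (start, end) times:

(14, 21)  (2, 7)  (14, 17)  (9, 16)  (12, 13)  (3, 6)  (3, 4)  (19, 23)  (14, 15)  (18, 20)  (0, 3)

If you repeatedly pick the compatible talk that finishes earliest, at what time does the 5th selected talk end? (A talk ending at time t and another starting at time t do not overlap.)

Sorted by end: (0,3)  (3,4)  (3,6)  (2,7)  (12,13)  (14,15)  (9,16)  (14,17)  (18,20)  (14,21)  (19,23)
take (0,3); take (3,4); skip (2,7); take (12,13); take (14,15); skip (14,17); take (18,20); skip (14,21).
Selected: (0,3) (3,4) (12,13) (14,15) (18,20)

20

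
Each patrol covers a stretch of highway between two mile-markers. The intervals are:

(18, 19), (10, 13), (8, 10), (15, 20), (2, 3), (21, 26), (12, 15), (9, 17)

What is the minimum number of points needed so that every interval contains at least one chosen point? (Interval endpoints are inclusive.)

5

By right end: [2,3]  [8,10]  [10,13]  [12,15]  [9,17]  [18,19]  [15,20]  [21,26]
[2,3] uncovered → point at 3; [8,10] uncovered → point at 10; [12,15] uncovered → point at 15; [18,19] uncovered → point at 19; [21,26] uncovered → point at 26.
Points: 3, 10, 15, 19, 26 (5 total).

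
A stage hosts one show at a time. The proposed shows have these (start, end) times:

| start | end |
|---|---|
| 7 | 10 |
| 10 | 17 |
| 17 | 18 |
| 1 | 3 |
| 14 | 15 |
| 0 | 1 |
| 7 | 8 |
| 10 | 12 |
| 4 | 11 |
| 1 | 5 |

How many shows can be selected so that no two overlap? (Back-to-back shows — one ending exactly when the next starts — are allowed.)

Order by finish time; keep every interval that doesn't clash with the previous kept one.
By end time: (0,1), (1,3), (1,5), (7,8), (7,10), (4,11), (10,12), (14,15), (10,17), (17,18).
Pick (0,1); next start ≥ 1 → (1,3); next start ≥ 3 → (7,8); next start ≥ 8 → (10,12); next start ≥ 12 → (14,15); next start ≥ 15 → (17,18).
Selected 6 shows.

6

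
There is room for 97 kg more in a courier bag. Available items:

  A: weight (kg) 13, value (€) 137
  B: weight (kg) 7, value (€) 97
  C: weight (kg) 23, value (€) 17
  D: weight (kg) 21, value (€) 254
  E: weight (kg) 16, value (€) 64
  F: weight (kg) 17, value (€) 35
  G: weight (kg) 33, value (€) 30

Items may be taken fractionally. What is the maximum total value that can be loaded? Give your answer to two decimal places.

607.91

Ratios (sorted): B 13.86, D 12.10, A 10.54, E 4.00, F 2.06, G 0.91, C 0.74
take B (7 @ 97); take D (21 @ 254); take A (13 @ 137); take E (16 @ 64); take F (17 @ 35); take 23/33 of G → 20.91. Capacity used 97/97.
Total value = 607.91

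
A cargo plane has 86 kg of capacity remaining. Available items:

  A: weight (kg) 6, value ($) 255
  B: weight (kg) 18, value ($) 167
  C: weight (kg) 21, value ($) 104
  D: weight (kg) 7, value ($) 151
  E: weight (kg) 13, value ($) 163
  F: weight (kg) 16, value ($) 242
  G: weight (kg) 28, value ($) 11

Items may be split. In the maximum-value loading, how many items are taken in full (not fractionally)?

6

Ratios (sorted): A 42.50, D 21.57, F 15.12, E 12.54, B 9.28, C 4.95, G 0.39
take A (6 @ 255); take D (7 @ 151); take F (16 @ 242); take E (13 @ 163); take B (18 @ 167); take C (21 @ 104); take 5/28 of G → 1.96. Capacity used 86/86.
6 item(s) taken whole; one partial (take 5/28 of G).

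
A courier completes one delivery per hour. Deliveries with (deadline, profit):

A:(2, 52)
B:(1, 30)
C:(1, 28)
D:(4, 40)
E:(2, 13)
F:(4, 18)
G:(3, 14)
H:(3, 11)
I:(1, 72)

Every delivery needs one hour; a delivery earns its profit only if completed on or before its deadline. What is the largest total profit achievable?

Take jobs in profit order; each goes to the latest open slot no later than its deadline.
By profit: I(d1,72), A(d2,52), D(d4,40), B(d1,30), C(d1,28), F(d4,18), G(d3,14), E(d2,13), H(d3,11)
I→slot 1; A→slot 2; D→slot 4; B skipped; C skipped; F→slot 3; G skipped; E skipped; H skipped.
Profit = 72 + 52 + 18 + 40 = 182

182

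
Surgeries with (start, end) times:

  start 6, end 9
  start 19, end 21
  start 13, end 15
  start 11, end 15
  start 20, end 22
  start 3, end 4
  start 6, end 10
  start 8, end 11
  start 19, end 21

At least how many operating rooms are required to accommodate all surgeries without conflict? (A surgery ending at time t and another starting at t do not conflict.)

Events (time:±→running): 3:+→1 4:-→0 6:+→1 6:+→2 8:+→3 … peak 3.

3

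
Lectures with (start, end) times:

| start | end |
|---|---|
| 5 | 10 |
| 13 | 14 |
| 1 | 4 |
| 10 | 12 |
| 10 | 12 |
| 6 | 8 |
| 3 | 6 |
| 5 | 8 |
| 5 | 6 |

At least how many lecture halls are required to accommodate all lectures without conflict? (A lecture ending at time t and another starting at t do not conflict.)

4

starts: [1, 3, 5, 5, 5, 6, 10, 10, 13]
ends:   [4, 6, 6, 8, 8, 10, 12, 12, 14]
s1→1 s3→2 e4→1 s5→2 s5→3 s5→4  — peak 4.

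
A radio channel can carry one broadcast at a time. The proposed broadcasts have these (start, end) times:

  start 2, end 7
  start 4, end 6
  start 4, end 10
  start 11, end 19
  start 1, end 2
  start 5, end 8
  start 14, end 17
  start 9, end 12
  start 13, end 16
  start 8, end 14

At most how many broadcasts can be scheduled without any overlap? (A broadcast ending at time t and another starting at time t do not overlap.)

4

Greedy by earliest finish: after sorting by end time, pick each interval compatible with the last pick.
Sorted by end: (1,2)  (4,6)  (2,7)  (5,8)  (4,10)  (9,12)  (8,14)  (13,16)  (14,17)  (11,19)
take (1,2); take (4,6); skip (2,7); skip (4,10); take (9,12); skip (8,14); take (13,16); skip (11,19).
Selected 4 broadcasts.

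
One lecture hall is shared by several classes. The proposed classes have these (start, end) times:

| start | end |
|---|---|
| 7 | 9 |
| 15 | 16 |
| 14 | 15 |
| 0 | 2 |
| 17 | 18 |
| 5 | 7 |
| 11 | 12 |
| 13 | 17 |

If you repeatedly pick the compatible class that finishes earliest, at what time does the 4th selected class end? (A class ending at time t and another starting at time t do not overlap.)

12

Greedy by earliest finish: after sorting by end time, pick each interval compatible with the last pick.
By end time: (0,2), (5,7), (7,9), (11,12), (14,15), (15,16), (13,17), (17,18).
Pick (0,2); next start ≥ 2 → (5,7); next start ≥ 7 → (7,9); next start ≥ 9 → (11,12); next start ≥ 12 → (14,15); next start ≥ 15 → (15,16); next start ≥ 16 → (17,18).
Selected: (0,2) (5,7) (7,9) (11,12) (14,15) (15,16) (17,18)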